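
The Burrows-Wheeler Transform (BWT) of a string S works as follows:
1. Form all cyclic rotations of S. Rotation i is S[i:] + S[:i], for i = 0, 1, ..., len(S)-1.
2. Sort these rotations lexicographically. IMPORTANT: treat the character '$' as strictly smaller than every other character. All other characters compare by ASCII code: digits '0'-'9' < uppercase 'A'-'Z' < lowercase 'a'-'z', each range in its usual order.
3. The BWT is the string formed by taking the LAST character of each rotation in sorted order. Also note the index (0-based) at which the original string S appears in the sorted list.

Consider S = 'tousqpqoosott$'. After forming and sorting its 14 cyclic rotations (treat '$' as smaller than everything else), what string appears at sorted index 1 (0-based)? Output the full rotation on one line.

All 14 rotations (rotation i = S[i:]+S[:i]):
  rot[0] = tousqpqoosott$
  rot[1] = ousqpqoosott$t
  rot[2] = usqpqoosott$to
  rot[3] = sqpqoosott$tou
  rot[4] = qpqoosott$tous
  rot[5] = pqoosott$tousq
  rot[6] = qoosott$tousqp
  rot[7] = oosott$tousqpq
  rot[8] = osott$tousqpqo
  rot[9] = sott$tousqpqoo
  rot[10] = ott$tousqpqoos
  rot[11] = tt$tousqpqooso
  rot[12] = t$tousqpqoosot
  rot[13] = $tousqpqoosott
Sorted (with $ < everything):
  sorted[0] = $tousqpqoosott
  sorted[1] = oosott$tousqpq
  sorted[2] = osott$tousqpqo
  sorted[3] = ott$tousqpqoos
  sorted[4] = ousqpqoosott$t
  sorted[5] = pqoosott$tousq
  sorted[6] = qoosott$tousqp
  sorted[7] = qpqoosott$tous
  sorted[8] = sott$tousqpqoo
  sorted[9] = sqpqoosott$tou
  sorted[10] = t$tousqpqoosot
  sorted[11] = tousqpqoosott$
  sorted[12] = tt$tousqpqooso
  sorted[13] = usqpqoosott$to
sorted[1] = oosott$tousqpq

Answer: oosott$tousqpq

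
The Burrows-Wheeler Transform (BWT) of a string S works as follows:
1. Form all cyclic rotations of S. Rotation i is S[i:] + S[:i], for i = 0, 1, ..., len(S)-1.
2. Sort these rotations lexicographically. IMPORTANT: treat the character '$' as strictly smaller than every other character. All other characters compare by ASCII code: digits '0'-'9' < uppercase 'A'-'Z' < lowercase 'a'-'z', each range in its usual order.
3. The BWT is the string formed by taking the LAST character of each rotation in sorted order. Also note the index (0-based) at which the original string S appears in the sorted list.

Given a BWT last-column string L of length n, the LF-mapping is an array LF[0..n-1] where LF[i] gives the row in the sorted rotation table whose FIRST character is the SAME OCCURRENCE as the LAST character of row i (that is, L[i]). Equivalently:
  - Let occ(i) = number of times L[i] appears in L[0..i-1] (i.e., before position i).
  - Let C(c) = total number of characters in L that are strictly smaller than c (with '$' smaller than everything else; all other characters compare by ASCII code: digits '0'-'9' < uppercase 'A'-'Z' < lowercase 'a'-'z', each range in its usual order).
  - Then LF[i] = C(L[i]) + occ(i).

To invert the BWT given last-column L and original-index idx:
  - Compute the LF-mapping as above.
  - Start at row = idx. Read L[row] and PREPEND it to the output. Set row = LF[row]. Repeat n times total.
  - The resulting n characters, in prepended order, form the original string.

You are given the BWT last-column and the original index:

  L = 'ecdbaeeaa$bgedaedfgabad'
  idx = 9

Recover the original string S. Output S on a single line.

LF mapping: 15 10 11 7 1 16 17 2 3 0 8 21 18 12 4 19 13 20 22 5 9 6 14
Walk LF starting at row 9, prepending L[row]:
  step 1: row=9, L[9]='$', prepend. Next row=LF[9]=0
  step 2: row=0, L[0]='e', prepend. Next row=LF[0]=15
  step 3: row=15, L[15]='e', prepend. Next row=LF[15]=19
  step 4: row=19, L[19]='a', prepend. Next row=LF[19]=5
  step 5: row=5, L[5]='e', prepend. Next row=LF[5]=16
  step 6: row=16, L[16]='d', prepend. Next row=LF[16]=13
  step 7: row=13, L[13]='d', prepend. Next row=LF[13]=12
  step 8: row=12, L[12]='e', prepend. Next row=LF[12]=18
  step 9: row=18, L[18]='g', prepend. Next row=LF[18]=22
  step 10: row=22, L[22]='d', prepend. Next row=LF[22]=14
  step 11: row=14, L[14]='a', prepend. Next row=LF[14]=4
  step 12: row=4, L[4]='a', prepend. Next row=LF[4]=1
  step 13: row=1, L[1]='c', prepend. Next row=LF[1]=10
  step 14: row=10, L[10]='b', prepend. Next row=LF[10]=8
  step 15: row=8, L[8]='a', prepend. Next row=LF[8]=3
  step 16: row=3, L[3]='b', prepend. Next row=LF[3]=7
  step 17: row=7, L[7]='a', prepend. Next row=LF[7]=2
  step 18: row=2, L[2]='d', prepend. Next row=LF[2]=11
  step 19: row=11, L[11]='g', prepend. Next row=LF[11]=21
  step 20: row=21, L[21]='a', prepend. Next row=LF[21]=6
  step 21: row=6, L[6]='e', prepend. Next row=LF[6]=17
  step 22: row=17, L[17]='f', prepend. Next row=LF[17]=20
  step 23: row=20, L[20]='b', prepend. Next row=LF[20]=9
Reversed output: bfeagdababcaadgeddeaee$

Answer: bfeagdababcaadgeddeaee$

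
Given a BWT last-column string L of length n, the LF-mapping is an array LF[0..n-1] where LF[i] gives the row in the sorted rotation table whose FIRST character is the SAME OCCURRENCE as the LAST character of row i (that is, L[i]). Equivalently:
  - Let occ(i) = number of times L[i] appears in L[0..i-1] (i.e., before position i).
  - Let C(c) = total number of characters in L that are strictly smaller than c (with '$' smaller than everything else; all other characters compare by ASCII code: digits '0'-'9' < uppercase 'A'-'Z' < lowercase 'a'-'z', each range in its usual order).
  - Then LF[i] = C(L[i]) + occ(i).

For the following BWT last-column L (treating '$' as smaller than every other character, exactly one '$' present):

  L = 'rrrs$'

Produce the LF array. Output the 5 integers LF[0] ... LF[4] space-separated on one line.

Char counts: '$':1, 'r':3, 's':1
C (first-col start): C('$')=0, C('r')=1, C('s')=4
L[0]='r': occ=0, LF[0]=C('r')+0=1+0=1
L[1]='r': occ=1, LF[1]=C('r')+1=1+1=2
L[2]='r': occ=2, LF[2]=C('r')+2=1+2=3
L[3]='s': occ=0, LF[3]=C('s')+0=4+0=4
L[4]='$': occ=0, LF[4]=C('$')+0=0+0=0

Answer: 1 2 3 4 0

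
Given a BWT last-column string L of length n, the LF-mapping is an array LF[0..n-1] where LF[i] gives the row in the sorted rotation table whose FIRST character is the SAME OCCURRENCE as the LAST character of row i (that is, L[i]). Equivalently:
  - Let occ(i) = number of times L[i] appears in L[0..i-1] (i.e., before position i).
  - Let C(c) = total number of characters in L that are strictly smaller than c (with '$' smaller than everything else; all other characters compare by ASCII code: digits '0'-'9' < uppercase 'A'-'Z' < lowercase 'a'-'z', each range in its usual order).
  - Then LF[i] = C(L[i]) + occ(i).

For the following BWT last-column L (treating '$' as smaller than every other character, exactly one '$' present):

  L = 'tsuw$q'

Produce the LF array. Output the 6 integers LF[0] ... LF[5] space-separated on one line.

Char counts: '$':1, 'q':1, 's':1, 't':1, 'u':1, 'w':1
C (first-col start): C('$')=0, C('q')=1, C('s')=2, C('t')=3, C('u')=4, C('w')=5
L[0]='t': occ=0, LF[0]=C('t')+0=3+0=3
L[1]='s': occ=0, LF[1]=C('s')+0=2+0=2
L[2]='u': occ=0, LF[2]=C('u')+0=4+0=4
L[3]='w': occ=0, LF[3]=C('w')+0=5+0=5
L[4]='$': occ=0, LF[4]=C('$')+0=0+0=0
L[5]='q': occ=0, LF[5]=C('q')+0=1+0=1

Answer: 3 2 4 5 0 1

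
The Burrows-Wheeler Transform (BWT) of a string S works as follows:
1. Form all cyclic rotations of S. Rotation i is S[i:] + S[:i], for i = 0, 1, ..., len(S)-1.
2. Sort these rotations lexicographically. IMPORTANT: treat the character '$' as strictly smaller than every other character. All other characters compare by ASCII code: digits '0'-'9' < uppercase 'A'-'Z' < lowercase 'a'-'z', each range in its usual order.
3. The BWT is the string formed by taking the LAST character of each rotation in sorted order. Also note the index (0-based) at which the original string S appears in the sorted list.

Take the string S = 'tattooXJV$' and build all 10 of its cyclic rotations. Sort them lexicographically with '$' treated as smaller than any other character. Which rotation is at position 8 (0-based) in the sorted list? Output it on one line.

All 10 rotations (rotation i = S[i:]+S[:i]):
  rot[0] = tattooXJV$
  rot[1] = attooXJV$t
  rot[2] = ttooXJV$ta
  rot[3] = tooXJV$tat
  rot[4] = ooXJV$tatt
  rot[5] = oXJV$tatto
  rot[6] = XJV$tattoo
  rot[7] = JV$tattooX
  rot[8] = V$tattooXJ
  rot[9] = $tattooXJV
Sorted (with $ < everything):
  sorted[0] = $tattooXJV
  sorted[1] = JV$tattooX
  sorted[2] = V$tattooXJ
  sorted[3] = XJV$tattoo
  sorted[4] = attooXJV$t
  sorted[5] = oXJV$tatto
  sorted[6] = ooXJV$tatt
  sorted[7] = tattooXJV$
  sorted[8] = tooXJV$tat
  sorted[9] = ttooXJV$ta
sorted[8] = tooXJV$tat

Answer: tooXJV$tat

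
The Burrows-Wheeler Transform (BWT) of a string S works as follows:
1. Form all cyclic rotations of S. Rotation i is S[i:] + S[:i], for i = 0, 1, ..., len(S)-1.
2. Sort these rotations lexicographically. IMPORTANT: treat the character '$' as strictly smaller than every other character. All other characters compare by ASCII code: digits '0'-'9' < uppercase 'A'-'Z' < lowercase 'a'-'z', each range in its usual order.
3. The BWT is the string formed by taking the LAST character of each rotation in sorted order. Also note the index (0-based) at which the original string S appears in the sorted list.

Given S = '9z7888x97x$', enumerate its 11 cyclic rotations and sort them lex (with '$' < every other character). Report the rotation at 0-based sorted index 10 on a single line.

All 11 rotations (rotation i = S[i:]+S[:i]):
  rot[0] = 9z7888x97x$
  rot[1] = z7888x97x$9
  rot[2] = 7888x97x$9z
  rot[3] = 888x97x$9z7
  rot[4] = 88x97x$9z78
  rot[5] = 8x97x$9z788
  rot[6] = x97x$9z7888
  rot[7] = 97x$9z7888x
  rot[8] = 7x$9z7888x9
  rot[9] = x$9z7888x97
  rot[10] = $9z7888x97x
Sorted (with $ < everything):
  sorted[0] = $9z7888x97x
  sorted[1] = 7888x97x$9z
  sorted[2] = 7x$9z7888x9
  sorted[3] = 888x97x$9z7
  sorted[4] = 88x97x$9z78
  sorted[5] = 8x97x$9z788
  sorted[6] = 97x$9z7888x
  sorted[7] = 9z7888x97x$
  sorted[8] = x$9z7888x97
  sorted[9] = x97x$9z7888
  sorted[10] = z7888x97x$9
sorted[10] = z7888x97x$9

Answer: z7888x97x$9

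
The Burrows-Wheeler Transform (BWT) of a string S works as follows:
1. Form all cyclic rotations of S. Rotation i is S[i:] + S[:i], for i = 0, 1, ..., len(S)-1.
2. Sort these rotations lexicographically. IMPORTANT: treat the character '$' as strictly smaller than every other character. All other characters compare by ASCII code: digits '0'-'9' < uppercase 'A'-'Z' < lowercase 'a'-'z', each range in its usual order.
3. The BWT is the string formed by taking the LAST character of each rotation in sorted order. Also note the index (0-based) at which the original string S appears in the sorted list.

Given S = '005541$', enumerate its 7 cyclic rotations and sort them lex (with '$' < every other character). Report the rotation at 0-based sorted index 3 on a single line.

All 7 rotations (rotation i = S[i:]+S[:i]):
  rot[0] = 005541$
  rot[1] = 05541$0
  rot[2] = 5541$00
  rot[3] = 541$005
  rot[4] = 41$0055
  rot[5] = 1$00554
  rot[6] = $005541
Sorted (with $ < everything):
  sorted[0] = $005541
  sorted[1] = 005541$
  sorted[2] = 05541$0
  sorted[3] = 1$00554
  sorted[4] = 41$0055
  sorted[5] = 541$005
  sorted[6] = 5541$00
sorted[3] = 1$00554

Answer: 1$00554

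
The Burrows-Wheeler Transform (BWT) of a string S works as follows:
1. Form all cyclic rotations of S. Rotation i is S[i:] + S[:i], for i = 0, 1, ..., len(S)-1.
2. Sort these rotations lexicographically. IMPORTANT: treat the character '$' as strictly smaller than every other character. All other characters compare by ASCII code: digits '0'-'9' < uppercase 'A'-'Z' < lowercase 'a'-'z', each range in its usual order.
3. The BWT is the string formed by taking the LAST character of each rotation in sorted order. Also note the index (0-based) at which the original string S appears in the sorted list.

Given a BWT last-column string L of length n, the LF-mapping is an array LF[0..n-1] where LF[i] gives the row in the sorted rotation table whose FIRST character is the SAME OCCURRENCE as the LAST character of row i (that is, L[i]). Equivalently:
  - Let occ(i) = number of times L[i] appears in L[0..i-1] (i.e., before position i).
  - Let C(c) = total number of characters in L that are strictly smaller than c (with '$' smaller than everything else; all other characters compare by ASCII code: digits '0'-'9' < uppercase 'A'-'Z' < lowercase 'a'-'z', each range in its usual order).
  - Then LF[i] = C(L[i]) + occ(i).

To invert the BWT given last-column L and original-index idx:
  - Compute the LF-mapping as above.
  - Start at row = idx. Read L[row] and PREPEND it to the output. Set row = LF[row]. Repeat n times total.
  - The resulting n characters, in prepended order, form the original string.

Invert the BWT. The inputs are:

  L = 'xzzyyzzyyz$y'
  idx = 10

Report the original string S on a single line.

LF mapping: 1 7 8 2 3 9 10 4 5 11 0 6
Walk LF starting at row 10, prepending L[row]:
  step 1: row=10, L[10]='$', prepend. Next row=LF[10]=0
  step 2: row=0, L[0]='x', prepend. Next row=LF[0]=1
  step 3: row=1, L[1]='z', prepend. Next row=LF[1]=7
  step 4: row=7, L[7]='y', prepend. Next row=LF[7]=4
  step 5: row=4, L[4]='y', prepend. Next row=LF[4]=3
  step 6: row=3, L[3]='y', prepend. Next row=LF[3]=2
  step 7: row=2, L[2]='z', prepend. Next row=LF[2]=8
  step 8: row=8, L[8]='y', prepend. Next row=LF[8]=5
  step 9: row=5, L[5]='z', prepend. Next row=LF[5]=9
  step 10: row=9, L[9]='z', prepend. Next row=LF[9]=11
  step 11: row=11, L[11]='y', prepend. Next row=LF[11]=6
  step 12: row=6, L[6]='z', prepend. Next row=LF[6]=10
Reversed output: zyzzyzyyyzx$

Answer: zyzzyzyyyzx$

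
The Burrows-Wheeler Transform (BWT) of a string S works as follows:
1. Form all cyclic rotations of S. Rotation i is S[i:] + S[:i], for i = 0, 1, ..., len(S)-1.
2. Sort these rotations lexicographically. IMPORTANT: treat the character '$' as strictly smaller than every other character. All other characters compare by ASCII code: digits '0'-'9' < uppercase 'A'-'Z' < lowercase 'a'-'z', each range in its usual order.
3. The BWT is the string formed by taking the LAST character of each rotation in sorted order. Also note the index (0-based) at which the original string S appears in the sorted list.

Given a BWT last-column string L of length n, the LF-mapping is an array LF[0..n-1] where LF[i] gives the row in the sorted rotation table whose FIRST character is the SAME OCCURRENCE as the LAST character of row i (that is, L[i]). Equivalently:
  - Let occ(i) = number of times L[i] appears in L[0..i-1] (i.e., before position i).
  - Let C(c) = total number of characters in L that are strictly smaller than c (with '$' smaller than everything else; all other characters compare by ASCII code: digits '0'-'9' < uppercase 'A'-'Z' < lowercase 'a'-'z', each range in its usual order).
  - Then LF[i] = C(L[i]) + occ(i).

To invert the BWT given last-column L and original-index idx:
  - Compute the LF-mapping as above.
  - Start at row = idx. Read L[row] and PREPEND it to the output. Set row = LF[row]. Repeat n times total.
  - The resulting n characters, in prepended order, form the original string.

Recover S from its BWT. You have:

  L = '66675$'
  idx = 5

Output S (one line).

LF mapping: 2 3 4 5 1 0
Walk LF starting at row 5, prepending L[row]:
  step 1: row=5, L[5]='$', prepend. Next row=LF[5]=0
  step 2: row=0, L[0]='6', prepend. Next row=LF[0]=2
  step 3: row=2, L[2]='6', prepend. Next row=LF[2]=4
  step 4: row=4, L[4]='5', prepend. Next row=LF[4]=1
  step 5: row=1, L[1]='6', prepend. Next row=LF[1]=3
  step 6: row=3, L[3]='7', prepend. Next row=LF[3]=5
Reversed output: 76566$

Answer: 76566$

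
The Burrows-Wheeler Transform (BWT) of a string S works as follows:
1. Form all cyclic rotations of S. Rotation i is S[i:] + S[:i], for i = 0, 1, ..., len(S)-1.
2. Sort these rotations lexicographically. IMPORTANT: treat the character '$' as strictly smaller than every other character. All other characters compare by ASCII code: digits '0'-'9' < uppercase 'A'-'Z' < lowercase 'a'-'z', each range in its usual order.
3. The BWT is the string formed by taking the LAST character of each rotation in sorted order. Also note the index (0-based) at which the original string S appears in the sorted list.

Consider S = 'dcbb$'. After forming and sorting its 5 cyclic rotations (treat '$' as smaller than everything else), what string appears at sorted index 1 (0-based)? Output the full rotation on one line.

Answer: b$dcb

Derivation:
All 5 rotations (rotation i = S[i:]+S[:i]):
  rot[0] = dcbb$
  rot[1] = cbb$d
  rot[2] = bb$dc
  rot[3] = b$dcb
  rot[4] = $dcbb
Sorted (with $ < everything):
  sorted[0] = $dcbb
  sorted[1] = b$dcb
  sorted[2] = bb$dc
  sorted[3] = cbb$d
  sorted[4] = dcbb$
sorted[1] = b$dcb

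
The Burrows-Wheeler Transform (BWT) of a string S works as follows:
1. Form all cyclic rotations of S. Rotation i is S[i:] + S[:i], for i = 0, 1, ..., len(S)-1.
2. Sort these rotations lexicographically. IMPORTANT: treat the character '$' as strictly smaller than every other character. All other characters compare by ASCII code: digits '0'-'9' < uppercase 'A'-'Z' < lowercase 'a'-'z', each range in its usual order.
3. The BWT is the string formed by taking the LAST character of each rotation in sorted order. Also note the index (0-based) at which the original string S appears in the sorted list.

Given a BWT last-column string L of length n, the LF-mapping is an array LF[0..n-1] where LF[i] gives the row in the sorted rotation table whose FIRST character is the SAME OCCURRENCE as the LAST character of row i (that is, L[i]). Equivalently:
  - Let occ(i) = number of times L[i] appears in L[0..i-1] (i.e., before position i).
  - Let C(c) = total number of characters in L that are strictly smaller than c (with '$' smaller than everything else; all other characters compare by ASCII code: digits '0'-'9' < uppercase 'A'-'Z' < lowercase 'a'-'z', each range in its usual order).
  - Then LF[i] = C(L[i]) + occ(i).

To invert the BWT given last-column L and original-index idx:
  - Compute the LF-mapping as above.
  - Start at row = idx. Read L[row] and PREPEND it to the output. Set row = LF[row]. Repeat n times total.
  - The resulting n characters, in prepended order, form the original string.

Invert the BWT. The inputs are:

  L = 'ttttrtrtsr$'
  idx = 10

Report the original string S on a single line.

LF mapping: 5 6 7 8 1 9 2 10 4 3 0
Walk LF starting at row 10, prepending L[row]:
  step 1: row=10, L[10]='$', prepend. Next row=LF[10]=0
  step 2: row=0, L[0]='t', prepend. Next row=LF[0]=5
  step 3: row=5, L[5]='t', prepend. Next row=LF[5]=9
  step 4: row=9, L[9]='r', prepend. Next row=LF[9]=3
  step 5: row=3, L[3]='t', prepend. Next row=LF[3]=8
  step 6: row=8, L[8]='s', prepend. Next row=LF[8]=4
  step 7: row=4, L[4]='r', prepend. Next row=LF[4]=1
  step 8: row=1, L[1]='t', prepend. Next row=LF[1]=6
  step 9: row=6, L[6]='r', prepend. Next row=LF[6]=2
  step 10: row=2, L[2]='t', prepend. Next row=LF[2]=7
  step 11: row=7, L[7]='t', prepend. Next row=LF[7]=10
Reversed output: ttrtrstrtt$

Answer: ttrtrstrtt$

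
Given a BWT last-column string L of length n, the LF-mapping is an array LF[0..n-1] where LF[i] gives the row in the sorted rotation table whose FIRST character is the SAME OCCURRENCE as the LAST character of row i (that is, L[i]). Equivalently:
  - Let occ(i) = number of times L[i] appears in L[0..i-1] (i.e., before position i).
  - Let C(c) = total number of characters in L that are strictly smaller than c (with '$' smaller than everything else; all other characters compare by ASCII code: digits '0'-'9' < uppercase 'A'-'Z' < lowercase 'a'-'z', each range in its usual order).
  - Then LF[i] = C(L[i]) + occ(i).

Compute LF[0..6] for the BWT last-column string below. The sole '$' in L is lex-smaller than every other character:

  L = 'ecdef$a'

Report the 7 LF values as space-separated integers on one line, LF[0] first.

Char counts: '$':1, 'a':1, 'c':1, 'd':1, 'e':2, 'f':1
C (first-col start): C('$')=0, C('a')=1, C('c')=2, C('d')=3, C('e')=4, C('f')=6
L[0]='e': occ=0, LF[0]=C('e')+0=4+0=4
L[1]='c': occ=0, LF[1]=C('c')+0=2+0=2
L[2]='d': occ=0, LF[2]=C('d')+0=3+0=3
L[3]='e': occ=1, LF[3]=C('e')+1=4+1=5
L[4]='f': occ=0, LF[4]=C('f')+0=6+0=6
L[5]='$': occ=0, LF[5]=C('$')+0=0+0=0
L[6]='a': occ=0, LF[6]=C('a')+0=1+0=1

Answer: 4 2 3 5 6 0 1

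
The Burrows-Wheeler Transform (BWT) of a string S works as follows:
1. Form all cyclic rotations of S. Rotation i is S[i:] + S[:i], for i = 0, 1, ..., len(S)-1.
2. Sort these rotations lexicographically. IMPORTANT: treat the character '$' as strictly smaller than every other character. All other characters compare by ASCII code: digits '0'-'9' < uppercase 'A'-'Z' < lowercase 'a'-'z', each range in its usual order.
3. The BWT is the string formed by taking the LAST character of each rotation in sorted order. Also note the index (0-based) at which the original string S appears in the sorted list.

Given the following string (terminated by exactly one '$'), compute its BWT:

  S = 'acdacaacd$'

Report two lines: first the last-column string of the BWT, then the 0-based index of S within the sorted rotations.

Answer: dcda$aaacc
4

Derivation:
All 10 rotations (rotation i = S[i:]+S[:i]):
  rot[0] = acdacaacd$
  rot[1] = cdacaacd$a
  rot[2] = dacaacd$ac
  rot[3] = acaacd$acd
  rot[4] = caacd$acda
  rot[5] = aacd$acdac
  rot[6] = acd$acdaca
  rot[7] = cd$acdacaa
  rot[8] = d$acdacaac
  rot[9] = $acdacaacd
Sorted (with $ < everything):
  sorted[0] = $acdacaacd  (last char: 'd')
  sorted[1] = aacd$acdac  (last char: 'c')
  sorted[2] = acaacd$acd  (last char: 'd')
  sorted[3] = acd$acdaca  (last char: 'a')
  sorted[4] = acdacaacd$  (last char: '$')
  sorted[5] = caacd$acda  (last char: 'a')
  sorted[6] = cd$acdacaa  (last char: 'a')
  sorted[7] = cdacaacd$a  (last char: 'a')
  sorted[8] = d$acdacaac  (last char: 'c')
  sorted[9] = dacaacd$ac  (last char: 'c')
Last column: dcda$aaacc
Original string S is at sorted index 4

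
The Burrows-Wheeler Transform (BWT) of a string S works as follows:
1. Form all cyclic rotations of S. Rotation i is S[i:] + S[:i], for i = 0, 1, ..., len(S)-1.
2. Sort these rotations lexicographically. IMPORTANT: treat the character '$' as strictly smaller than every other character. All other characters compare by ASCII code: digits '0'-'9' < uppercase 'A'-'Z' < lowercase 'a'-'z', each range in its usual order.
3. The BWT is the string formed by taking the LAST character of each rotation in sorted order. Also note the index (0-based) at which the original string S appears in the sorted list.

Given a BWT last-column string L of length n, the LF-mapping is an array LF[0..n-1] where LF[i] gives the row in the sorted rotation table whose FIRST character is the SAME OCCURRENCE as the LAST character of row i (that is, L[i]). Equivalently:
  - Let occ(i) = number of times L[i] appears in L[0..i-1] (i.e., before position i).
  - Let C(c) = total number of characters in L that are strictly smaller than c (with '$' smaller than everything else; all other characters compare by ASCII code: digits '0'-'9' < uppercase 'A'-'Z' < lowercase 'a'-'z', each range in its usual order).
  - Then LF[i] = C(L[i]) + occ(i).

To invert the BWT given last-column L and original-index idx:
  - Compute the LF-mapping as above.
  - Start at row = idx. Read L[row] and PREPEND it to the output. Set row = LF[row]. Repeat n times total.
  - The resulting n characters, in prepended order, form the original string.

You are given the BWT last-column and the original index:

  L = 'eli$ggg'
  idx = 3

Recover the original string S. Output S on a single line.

Answer: giggle$

Derivation:
LF mapping: 1 6 5 0 2 3 4
Walk LF starting at row 3, prepending L[row]:
  step 1: row=3, L[3]='$', prepend. Next row=LF[3]=0
  step 2: row=0, L[0]='e', prepend. Next row=LF[0]=1
  step 3: row=1, L[1]='l', prepend. Next row=LF[1]=6
  step 4: row=6, L[6]='g', prepend. Next row=LF[6]=4
  step 5: row=4, L[4]='g', prepend. Next row=LF[4]=2
  step 6: row=2, L[2]='i', prepend. Next row=LF[2]=5
  step 7: row=5, L[5]='g', prepend. Next row=LF[5]=3
Reversed output: giggle$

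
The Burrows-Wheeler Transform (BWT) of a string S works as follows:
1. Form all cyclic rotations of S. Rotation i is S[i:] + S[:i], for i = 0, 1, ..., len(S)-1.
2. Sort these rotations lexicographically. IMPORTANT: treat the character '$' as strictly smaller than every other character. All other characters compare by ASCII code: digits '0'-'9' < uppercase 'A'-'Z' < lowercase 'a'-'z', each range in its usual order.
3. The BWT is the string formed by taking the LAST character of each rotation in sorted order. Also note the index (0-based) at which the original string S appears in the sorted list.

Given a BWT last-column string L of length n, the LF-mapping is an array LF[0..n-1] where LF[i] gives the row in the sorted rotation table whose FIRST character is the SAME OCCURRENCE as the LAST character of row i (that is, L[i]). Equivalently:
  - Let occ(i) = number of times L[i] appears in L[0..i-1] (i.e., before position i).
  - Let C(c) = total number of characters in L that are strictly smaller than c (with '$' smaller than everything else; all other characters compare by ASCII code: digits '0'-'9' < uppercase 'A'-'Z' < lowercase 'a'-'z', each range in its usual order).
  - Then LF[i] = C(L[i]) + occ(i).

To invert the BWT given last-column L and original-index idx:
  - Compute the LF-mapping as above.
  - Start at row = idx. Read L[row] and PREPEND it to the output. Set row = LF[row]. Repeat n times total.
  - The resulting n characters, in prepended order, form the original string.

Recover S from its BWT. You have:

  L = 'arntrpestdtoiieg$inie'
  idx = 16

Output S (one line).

LF mapping: 1 15 11 18 16 14 3 17 19 2 20 13 7 8 4 6 0 9 12 10 5
Walk LF starting at row 16, prepending L[row]:
  step 1: row=16, L[16]='$', prepend. Next row=LF[16]=0
  step 2: row=0, L[0]='a', prepend. Next row=LF[0]=1
  step 3: row=1, L[1]='r', prepend. Next row=LF[1]=15
  step 4: row=15, L[15]='g', prepend. Next row=LF[15]=6
  step 5: row=6, L[6]='e', prepend. Next row=LF[6]=3
  step 6: row=3, L[3]='t', prepend. Next row=LF[3]=18
  step 7: row=18, L[18]='n', prepend. Next row=LF[18]=12
  step 8: row=12, L[12]='i', prepend. Next row=LF[12]=7
  step 9: row=7, L[7]='s', prepend. Next row=LF[7]=17
  step 10: row=17, L[17]='i', prepend. Next row=LF[17]=9
  step 11: row=9, L[9]='d', prepend. Next row=LF[9]=2
  step 12: row=2, L[2]='n', prepend. Next row=LF[2]=11
  step 13: row=11, L[11]='o', prepend. Next row=LF[11]=13
  step 14: row=13, L[13]='i', prepend. Next row=LF[13]=8
  step 15: row=8, L[8]='t', prepend. Next row=LF[8]=19
  step 16: row=19, L[19]='i', prepend. Next row=LF[19]=10
  step 17: row=10, L[10]='t', prepend. Next row=LF[10]=20
  step 18: row=20, L[20]='e', prepend. Next row=LF[20]=5
  step 19: row=5, L[5]='p', prepend. Next row=LF[5]=14
  step 20: row=14, L[14]='e', prepend. Next row=LF[14]=4
  step 21: row=4, L[4]='r', prepend. Next row=LF[4]=16
Reversed output: repetitiondisintegra$

Answer: repetitiondisintegra$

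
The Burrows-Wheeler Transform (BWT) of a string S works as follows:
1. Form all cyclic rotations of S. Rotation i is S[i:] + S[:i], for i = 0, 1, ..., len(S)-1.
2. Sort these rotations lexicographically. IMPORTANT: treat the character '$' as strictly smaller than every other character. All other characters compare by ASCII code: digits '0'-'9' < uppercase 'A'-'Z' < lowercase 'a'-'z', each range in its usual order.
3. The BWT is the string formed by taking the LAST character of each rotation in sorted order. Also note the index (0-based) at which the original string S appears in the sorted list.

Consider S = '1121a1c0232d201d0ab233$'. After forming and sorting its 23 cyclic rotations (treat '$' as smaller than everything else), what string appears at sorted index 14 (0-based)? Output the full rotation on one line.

Answer: 3$1121a1c0232d201d0ab23

Derivation:
All 23 rotations (rotation i = S[i:]+S[:i]):
  rot[0] = 1121a1c0232d201d0ab233$
  rot[1] = 121a1c0232d201d0ab233$1
  rot[2] = 21a1c0232d201d0ab233$11
  rot[3] = 1a1c0232d201d0ab233$112
  rot[4] = a1c0232d201d0ab233$1121
  rot[5] = 1c0232d201d0ab233$1121a
  rot[6] = c0232d201d0ab233$1121a1
  rot[7] = 0232d201d0ab233$1121a1c
  rot[8] = 232d201d0ab233$1121a1c0
  rot[9] = 32d201d0ab233$1121a1c02
  rot[10] = 2d201d0ab233$1121a1c023
  rot[11] = d201d0ab233$1121a1c0232
  rot[12] = 201d0ab233$1121a1c0232d
  rot[13] = 01d0ab233$1121a1c0232d2
  rot[14] = 1d0ab233$1121a1c0232d20
  rot[15] = d0ab233$1121a1c0232d201
  rot[16] = 0ab233$1121a1c0232d201d
  rot[17] = ab233$1121a1c0232d201d0
  rot[18] = b233$1121a1c0232d201d0a
  rot[19] = 233$1121a1c0232d201d0ab
  rot[20] = 33$1121a1c0232d201d0ab2
  rot[21] = 3$1121a1c0232d201d0ab23
  rot[22] = $1121a1c0232d201d0ab233
Sorted (with $ < everything):
  sorted[0] = $1121a1c0232d201d0ab233
  sorted[1] = 01d0ab233$1121a1c0232d2
  sorted[2] = 0232d201d0ab233$1121a1c
  sorted[3] = 0ab233$1121a1c0232d201d
  sorted[4] = 1121a1c0232d201d0ab233$
  sorted[5] = 121a1c0232d201d0ab233$1
  sorted[6] = 1a1c0232d201d0ab233$112
  sorted[7] = 1c0232d201d0ab233$1121a
  sorted[8] = 1d0ab233$1121a1c0232d20
  sorted[9] = 201d0ab233$1121a1c0232d
  sorted[10] = 21a1c0232d201d0ab233$11
  sorted[11] = 232d201d0ab233$1121a1c0
  sorted[12] = 233$1121a1c0232d201d0ab
  sorted[13] = 2d201d0ab233$1121a1c023
  sorted[14] = 3$1121a1c0232d201d0ab23
  sorted[15] = 32d201d0ab233$1121a1c02
  sorted[16] = 33$1121a1c0232d201d0ab2
  sorted[17] = a1c0232d201d0ab233$1121
  sorted[18] = ab233$1121a1c0232d201d0
  sorted[19] = b233$1121a1c0232d201d0a
  sorted[20] = c0232d201d0ab233$1121a1
  sorted[21] = d0ab233$1121a1c0232d201
  sorted[22] = d201d0ab233$1121a1c0232
sorted[14] = 3$1121a1c0232d201d0ab23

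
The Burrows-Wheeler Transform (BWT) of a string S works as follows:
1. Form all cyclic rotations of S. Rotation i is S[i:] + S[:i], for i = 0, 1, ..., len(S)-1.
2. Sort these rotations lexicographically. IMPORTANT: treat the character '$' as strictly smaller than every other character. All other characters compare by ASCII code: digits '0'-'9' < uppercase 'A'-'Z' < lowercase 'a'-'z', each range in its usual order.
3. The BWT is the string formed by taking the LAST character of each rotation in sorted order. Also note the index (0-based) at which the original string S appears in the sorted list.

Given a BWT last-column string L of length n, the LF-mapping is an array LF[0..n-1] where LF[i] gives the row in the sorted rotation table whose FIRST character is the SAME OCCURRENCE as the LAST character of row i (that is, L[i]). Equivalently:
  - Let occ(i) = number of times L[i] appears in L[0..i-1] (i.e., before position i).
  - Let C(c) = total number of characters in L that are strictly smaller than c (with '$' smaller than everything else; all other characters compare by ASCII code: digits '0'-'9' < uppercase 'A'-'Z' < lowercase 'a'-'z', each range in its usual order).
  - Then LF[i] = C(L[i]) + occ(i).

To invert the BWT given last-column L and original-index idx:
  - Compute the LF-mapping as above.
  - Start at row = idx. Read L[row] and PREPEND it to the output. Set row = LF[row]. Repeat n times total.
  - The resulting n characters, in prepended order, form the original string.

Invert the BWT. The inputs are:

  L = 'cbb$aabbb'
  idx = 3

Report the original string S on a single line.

Answer: bababbbc$

Derivation:
LF mapping: 8 3 4 0 1 2 5 6 7
Walk LF starting at row 3, prepending L[row]:
  step 1: row=3, L[3]='$', prepend. Next row=LF[3]=0
  step 2: row=0, L[0]='c', prepend. Next row=LF[0]=8
  step 3: row=8, L[8]='b', prepend. Next row=LF[8]=7
  step 4: row=7, L[7]='b', prepend. Next row=LF[7]=6
  step 5: row=6, L[6]='b', prepend. Next row=LF[6]=5
  step 6: row=5, L[5]='a', prepend. Next row=LF[5]=2
  step 7: row=2, L[2]='b', prepend. Next row=LF[2]=4
  step 8: row=4, L[4]='a', prepend. Next row=LF[4]=1
  step 9: row=1, L[1]='b', prepend. Next row=LF[1]=3
Reversed output: bababbbc$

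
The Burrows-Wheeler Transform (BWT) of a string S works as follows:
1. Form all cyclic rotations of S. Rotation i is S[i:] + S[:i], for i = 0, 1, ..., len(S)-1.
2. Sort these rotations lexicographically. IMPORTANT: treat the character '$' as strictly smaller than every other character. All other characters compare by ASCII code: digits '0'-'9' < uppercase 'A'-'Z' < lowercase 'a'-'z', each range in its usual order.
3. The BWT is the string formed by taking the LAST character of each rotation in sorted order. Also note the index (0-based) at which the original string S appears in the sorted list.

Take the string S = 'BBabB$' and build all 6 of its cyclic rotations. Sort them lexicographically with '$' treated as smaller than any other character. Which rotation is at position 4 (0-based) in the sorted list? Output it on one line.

Answer: abB$BB

Derivation:
All 6 rotations (rotation i = S[i:]+S[:i]):
  rot[0] = BBabB$
  rot[1] = BabB$B
  rot[2] = abB$BB
  rot[3] = bB$BBa
  rot[4] = B$BBab
  rot[5] = $BBabB
Sorted (with $ < everything):
  sorted[0] = $BBabB
  sorted[1] = B$BBab
  sorted[2] = BBabB$
  sorted[3] = BabB$B
  sorted[4] = abB$BB
  sorted[5] = bB$BBa
sorted[4] = abB$BB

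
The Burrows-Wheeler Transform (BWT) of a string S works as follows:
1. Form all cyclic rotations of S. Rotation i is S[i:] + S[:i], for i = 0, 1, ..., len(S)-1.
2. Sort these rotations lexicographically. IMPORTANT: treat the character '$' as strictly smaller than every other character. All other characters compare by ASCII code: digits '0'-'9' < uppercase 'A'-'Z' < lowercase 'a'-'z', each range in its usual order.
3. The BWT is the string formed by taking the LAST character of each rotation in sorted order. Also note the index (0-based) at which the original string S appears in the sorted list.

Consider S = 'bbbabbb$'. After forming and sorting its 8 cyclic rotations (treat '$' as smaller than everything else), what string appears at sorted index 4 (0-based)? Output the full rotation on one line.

All 8 rotations (rotation i = S[i:]+S[:i]):
  rot[0] = bbbabbb$
  rot[1] = bbabbb$b
  rot[2] = babbb$bb
  rot[3] = abbb$bbb
  rot[4] = bbb$bbba
  rot[5] = bb$bbbab
  rot[6] = b$bbbabb
  rot[7] = $bbbabbb
Sorted (with $ < everything):
  sorted[0] = $bbbabbb
  sorted[1] = abbb$bbb
  sorted[2] = b$bbbabb
  sorted[3] = babbb$bb
  sorted[4] = bb$bbbab
  sorted[5] = bbabbb$b
  sorted[6] = bbb$bbba
  sorted[7] = bbbabbb$
sorted[4] = bb$bbbab

Answer: bb$bbbab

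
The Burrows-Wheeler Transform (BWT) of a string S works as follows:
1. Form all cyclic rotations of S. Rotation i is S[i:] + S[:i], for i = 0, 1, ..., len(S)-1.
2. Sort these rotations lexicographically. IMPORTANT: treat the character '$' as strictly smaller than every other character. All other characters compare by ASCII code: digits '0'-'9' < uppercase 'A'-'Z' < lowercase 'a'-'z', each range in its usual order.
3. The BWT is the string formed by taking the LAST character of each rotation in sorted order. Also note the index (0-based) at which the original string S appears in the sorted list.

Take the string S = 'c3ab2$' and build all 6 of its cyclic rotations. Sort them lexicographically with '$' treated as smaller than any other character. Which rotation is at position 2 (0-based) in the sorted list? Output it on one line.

All 6 rotations (rotation i = S[i:]+S[:i]):
  rot[0] = c3ab2$
  rot[1] = 3ab2$c
  rot[2] = ab2$c3
  rot[3] = b2$c3a
  rot[4] = 2$c3ab
  rot[5] = $c3ab2
Sorted (with $ < everything):
  sorted[0] = $c3ab2
  sorted[1] = 2$c3ab
  sorted[2] = 3ab2$c
  sorted[3] = ab2$c3
  sorted[4] = b2$c3a
  sorted[5] = c3ab2$
sorted[2] = 3ab2$c

Answer: 3ab2$c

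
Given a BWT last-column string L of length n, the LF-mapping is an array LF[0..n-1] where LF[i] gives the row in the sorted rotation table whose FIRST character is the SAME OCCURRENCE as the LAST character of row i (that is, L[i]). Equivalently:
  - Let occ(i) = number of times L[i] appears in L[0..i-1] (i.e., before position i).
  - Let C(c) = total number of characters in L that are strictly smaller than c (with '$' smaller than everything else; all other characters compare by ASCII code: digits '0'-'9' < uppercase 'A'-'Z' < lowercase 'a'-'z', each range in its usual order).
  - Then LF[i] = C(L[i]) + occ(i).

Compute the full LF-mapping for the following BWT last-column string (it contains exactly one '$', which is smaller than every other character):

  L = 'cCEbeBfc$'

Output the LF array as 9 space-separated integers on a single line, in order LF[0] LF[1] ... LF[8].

Answer: 5 2 3 4 7 1 8 6 0

Derivation:
Char counts: '$':1, 'B':1, 'C':1, 'E':1, 'b':1, 'c':2, 'e':1, 'f':1
C (first-col start): C('$')=0, C('B')=1, C('C')=2, C('E')=3, C('b')=4, C('c')=5, C('e')=7, C('f')=8
L[0]='c': occ=0, LF[0]=C('c')+0=5+0=5
L[1]='C': occ=0, LF[1]=C('C')+0=2+0=2
L[2]='E': occ=0, LF[2]=C('E')+0=3+0=3
L[3]='b': occ=0, LF[3]=C('b')+0=4+0=4
L[4]='e': occ=0, LF[4]=C('e')+0=7+0=7
L[5]='B': occ=0, LF[5]=C('B')+0=1+0=1
L[6]='f': occ=0, LF[6]=C('f')+0=8+0=8
L[7]='c': occ=1, LF[7]=C('c')+1=5+1=6
L[8]='$': occ=0, LF[8]=C('$')+0=0+0=0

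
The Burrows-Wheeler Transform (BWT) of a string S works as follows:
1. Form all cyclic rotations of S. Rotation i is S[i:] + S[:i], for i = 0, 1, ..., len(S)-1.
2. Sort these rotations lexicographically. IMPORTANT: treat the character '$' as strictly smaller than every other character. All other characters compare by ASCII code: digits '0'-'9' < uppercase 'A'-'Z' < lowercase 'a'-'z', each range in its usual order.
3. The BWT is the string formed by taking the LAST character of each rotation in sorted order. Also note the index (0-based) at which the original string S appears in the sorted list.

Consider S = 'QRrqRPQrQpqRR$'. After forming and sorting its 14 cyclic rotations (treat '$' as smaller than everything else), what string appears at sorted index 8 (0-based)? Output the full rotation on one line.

All 14 rotations (rotation i = S[i:]+S[:i]):
  rot[0] = QRrqRPQrQpqRR$
  rot[1] = RrqRPQrQpqRR$Q
  rot[2] = rqRPQrQpqRR$QR
  rot[3] = qRPQrQpqRR$QRr
  rot[4] = RPQrQpqRR$QRrq
  rot[5] = PQrQpqRR$QRrqR
  rot[6] = QrQpqRR$QRrqRP
  rot[7] = rQpqRR$QRrqRPQ
  rot[8] = QpqRR$QRrqRPQr
  rot[9] = pqRR$QRrqRPQrQ
  rot[10] = qRR$QRrqRPQrQp
  rot[11] = RR$QRrqRPQrQpq
  rot[12] = R$QRrqRPQrQpqR
  rot[13] = $QRrqRPQrQpqRR
Sorted (with $ < everything):
  sorted[0] = $QRrqRPQrQpqRR
  sorted[1] = PQrQpqRR$QRrqR
  sorted[2] = QRrqRPQrQpqRR$
  sorted[3] = QpqRR$QRrqRPQr
  sorted[4] = QrQpqRR$QRrqRP
  sorted[5] = R$QRrqRPQrQpqR
  sorted[6] = RPQrQpqRR$QRrq
  sorted[7] = RR$QRrqRPQrQpq
  sorted[8] = RrqRPQrQpqRR$Q
  sorted[9] = pqRR$QRrqRPQrQ
  sorted[10] = qRPQrQpqRR$QRr
  sorted[11] = qRR$QRrqRPQrQp
  sorted[12] = rQpqRR$QRrqRPQ
  sorted[13] = rqRPQrQpqRR$QR
sorted[8] = RrqRPQrQpqRR$Q

Answer: RrqRPQrQpqRR$Q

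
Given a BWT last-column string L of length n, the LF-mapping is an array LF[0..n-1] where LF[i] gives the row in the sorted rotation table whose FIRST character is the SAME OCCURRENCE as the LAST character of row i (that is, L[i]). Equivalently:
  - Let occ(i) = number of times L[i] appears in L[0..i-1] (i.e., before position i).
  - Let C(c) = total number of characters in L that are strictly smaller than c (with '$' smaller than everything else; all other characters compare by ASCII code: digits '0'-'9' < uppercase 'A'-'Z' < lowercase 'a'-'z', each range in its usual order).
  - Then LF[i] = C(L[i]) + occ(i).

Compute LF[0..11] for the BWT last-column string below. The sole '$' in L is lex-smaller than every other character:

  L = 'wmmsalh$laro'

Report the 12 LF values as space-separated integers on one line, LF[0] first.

Answer: 11 6 7 10 1 4 3 0 5 2 9 8

Derivation:
Char counts: '$':1, 'a':2, 'h':1, 'l':2, 'm':2, 'o':1, 'r':1, 's':1, 'w':1
C (first-col start): C('$')=0, C('a')=1, C('h')=3, C('l')=4, C('m')=6, C('o')=8, C('r')=9, C('s')=10, C('w')=11
L[0]='w': occ=0, LF[0]=C('w')+0=11+0=11
L[1]='m': occ=0, LF[1]=C('m')+0=6+0=6
L[2]='m': occ=1, LF[2]=C('m')+1=6+1=7
L[3]='s': occ=0, LF[3]=C('s')+0=10+0=10
L[4]='a': occ=0, LF[4]=C('a')+0=1+0=1
L[5]='l': occ=0, LF[5]=C('l')+0=4+0=4
L[6]='h': occ=0, LF[6]=C('h')+0=3+0=3
L[7]='$': occ=0, LF[7]=C('$')+0=0+0=0
L[8]='l': occ=1, LF[8]=C('l')+1=4+1=5
L[9]='a': occ=1, LF[9]=C('a')+1=1+1=2
L[10]='r': occ=0, LF[10]=C('r')+0=9+0=9
L[11]='o': occ=0, LF[11]=C('o')+0=8+0=8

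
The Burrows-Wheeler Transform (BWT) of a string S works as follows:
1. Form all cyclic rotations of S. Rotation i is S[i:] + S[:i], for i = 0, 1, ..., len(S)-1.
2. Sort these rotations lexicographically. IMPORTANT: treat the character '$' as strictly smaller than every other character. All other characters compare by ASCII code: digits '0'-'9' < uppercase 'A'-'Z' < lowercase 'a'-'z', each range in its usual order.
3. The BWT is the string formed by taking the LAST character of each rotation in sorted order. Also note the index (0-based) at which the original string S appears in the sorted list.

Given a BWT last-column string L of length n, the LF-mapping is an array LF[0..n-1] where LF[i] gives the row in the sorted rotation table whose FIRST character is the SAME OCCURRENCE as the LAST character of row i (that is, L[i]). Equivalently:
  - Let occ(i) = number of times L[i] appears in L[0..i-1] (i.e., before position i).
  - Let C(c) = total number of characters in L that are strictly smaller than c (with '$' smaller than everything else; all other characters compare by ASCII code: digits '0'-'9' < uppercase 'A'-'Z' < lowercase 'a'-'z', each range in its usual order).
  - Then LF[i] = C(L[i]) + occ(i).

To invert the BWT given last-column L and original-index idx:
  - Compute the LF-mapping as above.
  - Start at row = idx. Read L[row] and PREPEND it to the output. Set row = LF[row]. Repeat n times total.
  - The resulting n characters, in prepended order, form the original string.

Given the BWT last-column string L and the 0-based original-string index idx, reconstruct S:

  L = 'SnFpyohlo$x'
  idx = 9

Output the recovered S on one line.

LF mapping: 2 5 1 8 10 6 3 4 7 0 9
Walk LF starting at row 9, prepending L[row]:
  step 1: row=9, L[9]='$', prepend. Next row=LF[9]=0
  step 2: row=0, L[0]='S', prepend. Next row=LF[0]=2
  step 3: row=2, L[2]='F', prepend. Next row=LF[2]=1
  step 4: row=1, L[1]='n', prepend. Next row=LF[1]=5
  step 5: row=5, L[5]='o', prepend. Next row=LF[5]=6
  step 6: row=6, L[6]='h', prepend. Next row=LF[6]=3
  step 7: row=3, L[3]='p', prepend. Next row=LF[3]=8
  step 8: row=8, L[8]='o', prepend. Next row=LF[8]=7
  step 9: row=7, L[7]='l', prepend. Next row=LF[7]=4
  step 10: row=4, L[4]='y', prepend. Next row=LF[4]=10
  step 11: row=10, L[10]='x', prepend. Next row=LF[10]=9
Reversed output: xylophonFS$

Answer: xylophonFS$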